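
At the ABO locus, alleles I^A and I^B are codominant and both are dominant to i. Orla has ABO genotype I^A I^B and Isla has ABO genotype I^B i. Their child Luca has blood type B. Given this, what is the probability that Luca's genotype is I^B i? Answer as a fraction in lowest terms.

1/2

Cross I^A I^B × I^B i → 1/4 I^A I^B, 1/4 I^A i, 1/4 I^B I^B, 1/4 I^B i.
Type-B genotypes among offspring: I^B I^B (1/4), I^B i (1/4); total 1/2.
P(I^B i | type B) = (1/4) / (1/2) = 1/2.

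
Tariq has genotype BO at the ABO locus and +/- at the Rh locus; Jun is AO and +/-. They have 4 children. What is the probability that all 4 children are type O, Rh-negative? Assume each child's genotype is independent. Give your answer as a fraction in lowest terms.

ABO cross BO × AO → 1/4 O, 1/4 A, 1/4 B, 1/4 AB.
Rh cross +/- × +/- → 3/4 Rh+, 1/4 Rh-; so P(type O, Rh-negative) = 1/4 × 1/4 = 1/16 per child.
All 4 independent: (1/16)^4 = 1/65536.

1/65536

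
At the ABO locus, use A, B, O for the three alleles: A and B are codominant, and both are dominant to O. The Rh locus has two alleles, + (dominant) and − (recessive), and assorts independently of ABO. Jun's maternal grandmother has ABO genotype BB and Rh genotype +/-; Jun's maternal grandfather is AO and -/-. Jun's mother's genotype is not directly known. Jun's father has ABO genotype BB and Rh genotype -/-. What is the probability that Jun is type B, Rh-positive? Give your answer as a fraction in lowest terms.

3/16

Jun's mother's ABO genotype from BB × AO: 1/2 AB, 1/2 BO.
Crossing each possibility with the father BB and summing P(type B): 1/2·1/2 + 1/2·1 = 3/4.
Similarly for Rh via the mother's Rh distribution: P(Rh+) = 1/4.
Independent loci: 3/4 × 1/4 = 3/16.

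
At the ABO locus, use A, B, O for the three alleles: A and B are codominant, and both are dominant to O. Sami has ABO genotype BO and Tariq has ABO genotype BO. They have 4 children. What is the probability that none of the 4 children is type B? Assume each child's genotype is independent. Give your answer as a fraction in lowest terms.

1/256

ABO cross BO × BO → 1/4 O, 3/4 B.
So P(type B) = 3/4 per child.
P(not type B) = 1/4 for one child; (1/4)^4 = 1/256.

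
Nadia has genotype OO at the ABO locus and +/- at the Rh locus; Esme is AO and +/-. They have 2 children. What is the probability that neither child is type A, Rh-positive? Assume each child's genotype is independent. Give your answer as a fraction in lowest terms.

25/64

ABO cross OO × AO → 1/2 O, 1/2 A.
Rh cross +/- × +/- → 3/4 Rh+, 1/4 Rh-; so P(type A, Rh-positive) = 1/2 × 3/4 = 3/8 per child.
P(not type A, Rh-positive) = 5/8 for one child; (5/8)^2 = 25/64.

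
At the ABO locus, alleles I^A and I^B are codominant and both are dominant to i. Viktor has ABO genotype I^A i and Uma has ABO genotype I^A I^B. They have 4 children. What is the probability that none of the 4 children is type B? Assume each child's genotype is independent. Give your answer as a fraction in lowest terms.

81/256

ABO cross I^A i × I^A I^B → 1/2 A, 1/4 B, 1/4 AB.
So P(type B) = 1/4 per child.
P(not type B) = 3/4 for one child; (3/4)^4 = 81/256.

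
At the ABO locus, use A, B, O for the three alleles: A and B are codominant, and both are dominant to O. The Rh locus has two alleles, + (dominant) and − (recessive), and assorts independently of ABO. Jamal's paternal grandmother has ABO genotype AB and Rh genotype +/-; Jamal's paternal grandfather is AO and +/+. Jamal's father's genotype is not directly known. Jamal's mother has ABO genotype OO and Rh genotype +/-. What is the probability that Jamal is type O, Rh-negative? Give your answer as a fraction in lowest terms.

1/32

Jamal's father's ABO genotype from AB × AO: 1/4 AA, 1/4 AB, 1/4 AO, 1/4 BO.
Crossing each possibility with the mother OO and summing P(type O): 1/4·0 + 1/4·0 + 1/4·1/2 + 1/4·1/2 = 1/4.
Similarly for Rh via the father's Rh distribution: P(Rh-) = 1/8.
Independent loci: 1/4 × 1/8 = 1/32.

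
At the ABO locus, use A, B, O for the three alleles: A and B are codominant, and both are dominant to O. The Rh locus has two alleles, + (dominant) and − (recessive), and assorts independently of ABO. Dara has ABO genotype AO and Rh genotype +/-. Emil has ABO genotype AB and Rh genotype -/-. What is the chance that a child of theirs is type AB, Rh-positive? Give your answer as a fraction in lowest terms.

ABO cross AO × AB → offspring phenotypes: 1/2 A, 1/4 B, 1/4 AB.
Rh cross +/- × -/- → 1/2 Rh+, 1/2 Rh-.
Independent loci: P(type AB, Rh-positive) = 1/4 × 1/2 = 1/8.

1/8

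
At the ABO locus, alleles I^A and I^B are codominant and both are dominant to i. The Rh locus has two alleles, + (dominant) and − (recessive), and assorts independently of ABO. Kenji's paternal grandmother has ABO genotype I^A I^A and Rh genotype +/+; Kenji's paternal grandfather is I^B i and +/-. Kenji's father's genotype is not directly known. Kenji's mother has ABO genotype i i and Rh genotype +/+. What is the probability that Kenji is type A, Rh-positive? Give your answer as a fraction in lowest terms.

1/2

Kenji's father's ABO genotype from I^A I^A × I^B i: 1/2 I^A I^B, 1/2 I^A i.
Crossing each possibility with the mother i i and summing P(type A): 1/2·1/2 + 1/2·1/2 = 1/2.
Similarly for Rh via the father's Rh distribution: P(Rh+) = 1.
Independent loci: 1/2 × 1 = 1/2.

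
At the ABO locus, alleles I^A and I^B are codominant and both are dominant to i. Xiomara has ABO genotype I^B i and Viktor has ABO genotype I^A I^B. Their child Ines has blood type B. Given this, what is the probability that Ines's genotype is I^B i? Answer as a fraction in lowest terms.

Cross I^B i × I^A I^B → 1/4 I^A I^B, 1/4 I^A i, 1/4 I^B I^B, 1/4 I^B i.
Type-B genotypes among offspring: I^B I^B (1/4), I^B i (1/4); total 1/2.
P(I^B i | type B) = (1/4) / (1/2) = 1/2.

1/2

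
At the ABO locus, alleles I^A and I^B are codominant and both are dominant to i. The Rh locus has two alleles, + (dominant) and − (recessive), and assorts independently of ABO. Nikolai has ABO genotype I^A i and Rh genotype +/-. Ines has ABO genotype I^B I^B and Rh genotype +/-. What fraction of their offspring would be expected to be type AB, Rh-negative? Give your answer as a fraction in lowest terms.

1/8

ABO cross I^A i × I^B I^B → offspring phenotypes: 1/2 B, 1/2 AB.
Rh cross +/- × +/- → 3/4 Rh+, 1/4 Rh-.
Independent loci: P(type AB, Rh-negative) = 1/2 × 1/4 = 1/8.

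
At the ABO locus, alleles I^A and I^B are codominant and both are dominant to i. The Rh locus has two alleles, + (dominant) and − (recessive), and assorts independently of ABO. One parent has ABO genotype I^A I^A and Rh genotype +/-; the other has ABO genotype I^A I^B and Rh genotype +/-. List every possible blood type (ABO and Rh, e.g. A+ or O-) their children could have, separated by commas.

A+, A-, AB+, AB-

Gametes from I^A I^A × I^A I^B give offspring ABO genotypes I^A I^A, I^A I^B, i.e. phenotypes A, AB.
Rh cross +/- × +/- → phenotypes Rh+, Rh-.
Combining independently: A+, A-, AB+, AB-.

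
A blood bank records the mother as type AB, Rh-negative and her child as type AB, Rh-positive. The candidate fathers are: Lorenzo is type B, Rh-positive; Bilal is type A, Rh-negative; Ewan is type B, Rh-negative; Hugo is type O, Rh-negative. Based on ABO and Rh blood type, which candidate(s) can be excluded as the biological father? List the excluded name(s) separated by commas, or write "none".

Bilal, Ewan, Hugo

A candidate is excluded only if no genotype consistent with his phenotype could produce a type AB, Rh-positive child with a type AB, Rh-negative mother.
Bilal (type A, Rh-): no genotype consistent with that phenotype can produce a type-AB Rh+ child with a type-AB mother.
Ewan (type B, Rh-): no genotype consistent with that phenotype can produce a type-AB Rh+ child with a type-AB mother.
Hugo (type O, Rh-): no genotype consistent with that phenotype can produce a type-AB Rh+ child with a type-AB mother.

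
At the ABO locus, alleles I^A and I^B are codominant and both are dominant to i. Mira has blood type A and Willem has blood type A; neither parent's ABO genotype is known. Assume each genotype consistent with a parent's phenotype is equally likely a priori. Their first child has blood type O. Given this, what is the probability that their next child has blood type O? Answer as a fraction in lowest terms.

Possible genotypes: Mira ∈ {I^A I^A, I^A i}; Willem ∈ {I^A I^A, I^A i}.
Weight each parental genotype pair by prior × P(type-O child):
  I^A i × I^A i: posterior weight 1; P(next child type O) = 1/4.
Weighted sum = 1/4.

1/4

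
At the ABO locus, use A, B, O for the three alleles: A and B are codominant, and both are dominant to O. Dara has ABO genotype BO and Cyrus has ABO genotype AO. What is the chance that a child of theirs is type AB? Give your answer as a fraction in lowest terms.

1/4

ABO cross BO × AO → offspring phenotypes: 1/4 O, 1/4 A, 1/4 B, 1/4 AB.
So P(type AB) = 1/4.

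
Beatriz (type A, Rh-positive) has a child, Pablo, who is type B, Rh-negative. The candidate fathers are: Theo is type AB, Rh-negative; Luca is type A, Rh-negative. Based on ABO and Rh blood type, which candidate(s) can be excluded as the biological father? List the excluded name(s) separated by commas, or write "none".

A candidate is excluded only if no genotype consistent with his phenotype could produce a type B, Rh-negative child with a type A, Rh-positive mother.
Luca (type A, Rh-): no genotype consistent with that phenotype can produce a type-B Rh- child with a type-A mother.

Luca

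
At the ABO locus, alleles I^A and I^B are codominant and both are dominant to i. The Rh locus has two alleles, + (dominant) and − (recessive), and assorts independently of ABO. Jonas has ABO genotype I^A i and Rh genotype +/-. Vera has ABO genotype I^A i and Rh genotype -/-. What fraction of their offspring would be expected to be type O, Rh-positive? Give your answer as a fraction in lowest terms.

1/8

ABO cross I^A i × I^A i → offspring phenotypes: 1/4 O, 3/4 A.
Rh cross +/- × -/- → 1/2 Rh+, 1/2 Rh-.
Independent loci: P(type O, Rh-positive) = 1/4 × 1/2 = 1/8.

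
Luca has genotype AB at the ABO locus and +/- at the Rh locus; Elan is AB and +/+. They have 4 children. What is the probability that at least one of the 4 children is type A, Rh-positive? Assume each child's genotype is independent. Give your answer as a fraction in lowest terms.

ABO cross AB × AB → 1/4 A, 1/4 B, 1/2 AB.
Rh cross +/- × +/+ → 1 Rh+; so P(type A, Rh-positive) = 1/4 × 1 = 1/4 per child.
P(none) = (3/4)^4 = 81/256; P(at least one) = 1 − 81/256 = 175/256.

175/256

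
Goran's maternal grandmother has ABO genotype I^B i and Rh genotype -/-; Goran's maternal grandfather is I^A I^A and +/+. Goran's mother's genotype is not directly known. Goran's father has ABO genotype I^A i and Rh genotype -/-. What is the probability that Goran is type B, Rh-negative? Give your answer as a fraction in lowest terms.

Goran's mother's ABO genotype from I^B i × I^A I^A: 1/2 I^A I^B, 1/2 I^A i.
Crossing each possibility with the father I^A i and summing P(type B): 1/2·1/4 + 1/2·0 = 1/8.
Similarly for Rh via the mother's Rh distribution: P(Rh-) = 1/2.
Independent loci: 1/8 × 1/2 = 1/16.

1/16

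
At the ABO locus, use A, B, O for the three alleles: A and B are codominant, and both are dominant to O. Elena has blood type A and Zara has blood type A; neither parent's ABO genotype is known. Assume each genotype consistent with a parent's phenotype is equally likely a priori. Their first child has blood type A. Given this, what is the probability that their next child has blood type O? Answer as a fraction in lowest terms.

1/20

Possible genotypes: Elena ∈ {AA, AO}; Zara ∈ {AA, AO}.
Weight each parental genotype pair by prior × P(type-A child):
  AA × AA: posterior weight 4/15; P(next child type O) = 0.
  AA × AO: posterior weight 4/15; P(next child type O) = 0.
  AO × AA: posterior weight 4/15; P(next child type O) = 0.
  AO × AO: posterior weight 1/5; P(next child type O) = 1/4.
Weighted sum = 1/20.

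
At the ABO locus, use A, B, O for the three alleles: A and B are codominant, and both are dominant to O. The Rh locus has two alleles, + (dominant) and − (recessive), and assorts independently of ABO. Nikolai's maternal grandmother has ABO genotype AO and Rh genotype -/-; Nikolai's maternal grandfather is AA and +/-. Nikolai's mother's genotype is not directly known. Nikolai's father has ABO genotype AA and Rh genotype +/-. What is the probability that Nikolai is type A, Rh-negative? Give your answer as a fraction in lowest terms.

3/8

Nikolai's mother's ABO genotype from AO × AA: 1/2 AA, 1/2 AO.
Crossing each possibility with the father AA and summing P(type A): 1/2·1 + 1/2·1 = 1.
Similarly for Rh via the mother's Rh distribution: P(Rh-) = 3/8.
Independent loci: 1 × 3/8 = 3/8.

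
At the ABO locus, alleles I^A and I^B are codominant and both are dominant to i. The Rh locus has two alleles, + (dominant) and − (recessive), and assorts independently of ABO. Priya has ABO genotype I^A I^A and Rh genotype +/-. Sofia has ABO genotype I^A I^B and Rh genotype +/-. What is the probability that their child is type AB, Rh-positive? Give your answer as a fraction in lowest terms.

3/8

ABO cross I^A I^A × I^A I^B → offspring phenotypes: 1/2 A, 1/2 AB.
Rh cross +/- × +/- → 3/4 Rh+, 1/4 Rh-.
Independent loci: P(type AB, Rh-positive) = 1/2 × 3/4 = 3/8.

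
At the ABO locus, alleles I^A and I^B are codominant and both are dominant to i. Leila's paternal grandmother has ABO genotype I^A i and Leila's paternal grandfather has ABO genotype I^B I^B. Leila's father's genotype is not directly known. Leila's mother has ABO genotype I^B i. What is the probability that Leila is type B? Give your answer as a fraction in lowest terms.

5/8

Leila's father's ABO genotype from I^A i × I^B I^B: 1/2 I^A I^B, 1/2 I^B i.
Crossing each possibility with the mother I^B i and summing P(type B): 1/2·1/2 + 1/2·3/4 = 5/8.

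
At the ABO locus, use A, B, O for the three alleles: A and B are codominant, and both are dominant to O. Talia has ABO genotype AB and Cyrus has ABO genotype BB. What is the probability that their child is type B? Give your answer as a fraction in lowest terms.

1/2

ABO cross AB × BB → offspring phenotypes: 1/2 B, 1/2 AB.
So P(type B) = 1/2.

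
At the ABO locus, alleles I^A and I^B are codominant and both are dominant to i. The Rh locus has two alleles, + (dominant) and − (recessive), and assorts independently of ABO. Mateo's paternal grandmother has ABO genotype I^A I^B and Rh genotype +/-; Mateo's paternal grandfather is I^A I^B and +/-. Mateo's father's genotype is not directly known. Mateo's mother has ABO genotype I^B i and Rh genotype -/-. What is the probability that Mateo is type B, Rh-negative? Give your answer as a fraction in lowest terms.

Mateo's father's ABO genotype from I^A I^B × I^A I^B: 1/4 I^A I^A, 1/2 I^A I^B, 1/4 I^B I^B.
Crossing each possibility with the mother I^B i and summing P(type B): 1/4·0 + 1/2·1/2 + 1/4·1 = 1/2.
Similarly for Rh via the father's Rh distribution: P(Rh-) = 1/2.
Independent loci: 1/2 × 1/2 = 1/4.

1/4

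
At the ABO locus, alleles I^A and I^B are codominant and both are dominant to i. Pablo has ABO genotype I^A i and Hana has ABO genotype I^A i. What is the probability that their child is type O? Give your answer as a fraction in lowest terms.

ABO cross I^A i × I^A i → offspring phenotypes: 1/4 O, 3/4 A.
So P(type O) = 1/4.

1/4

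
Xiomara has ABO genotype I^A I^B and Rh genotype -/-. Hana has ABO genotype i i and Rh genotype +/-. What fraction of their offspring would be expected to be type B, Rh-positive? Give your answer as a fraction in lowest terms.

ABO cross I^A I^B × i i → offspring phenotypes: 1/2 A, 1/2 B.
Rh cross -/- × +/- → 1/2 Rh+, 1/2 Rh-.
Independent loci: P(type B, Rh-positive) = 1/2 × 1/2 = 1/4.

1/4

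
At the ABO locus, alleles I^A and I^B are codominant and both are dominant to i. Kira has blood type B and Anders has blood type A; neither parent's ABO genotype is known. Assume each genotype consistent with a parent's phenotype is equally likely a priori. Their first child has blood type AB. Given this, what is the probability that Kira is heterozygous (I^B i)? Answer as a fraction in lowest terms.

Possible genotypes: Kira ∈ {I^B I^B, I^B i}; Anders ∈ {I^A I^A, I^A i}.
Weight each parental genotype pair by prior × P(type-AB child):
  I^B I^B × I^A I^A: posterior weight 4/9.
  I^B I^B × I^A i: posterior weight 2/9.
  I^B i × I^A I^A: posterior weight 2/9.
  I^B i × I^A i: posterior weight 1/9.
Sum the posterior weight over pairs where Kira is I^B i: 1/3.

1/3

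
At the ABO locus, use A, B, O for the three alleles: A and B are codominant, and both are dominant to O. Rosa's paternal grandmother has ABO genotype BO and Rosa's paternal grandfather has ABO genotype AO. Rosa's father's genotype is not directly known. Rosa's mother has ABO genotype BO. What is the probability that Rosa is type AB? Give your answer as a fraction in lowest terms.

1/8

Rosa's father's ABO genotype from BO × AO: 1/4 AB, 1/4 AO, 1/4 BO, 1/4 OO.
Crossing each possibility with the mother BO and summing P(type AB): 1/4·1/4 + 1/4·1/4 + 1/4·0 + 1/4·0 = 1/8.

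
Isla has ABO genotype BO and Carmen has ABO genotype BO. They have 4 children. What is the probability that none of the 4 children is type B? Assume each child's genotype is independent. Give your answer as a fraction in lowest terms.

ABO cross BO × BO → 1/4 O, 3/4 B.
So P(type B) = 3/4 per child.
P(not type B) = 1/4 for one child; (1/4)^4 = 1/256.

1/256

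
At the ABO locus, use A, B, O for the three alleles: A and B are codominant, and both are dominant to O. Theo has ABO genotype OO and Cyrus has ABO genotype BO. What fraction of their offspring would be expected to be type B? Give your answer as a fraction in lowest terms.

ABO cross OO × BO → offspring phenotypes: 1/2 O, 1/2 B.
So P(type B) = 1/2.

1/2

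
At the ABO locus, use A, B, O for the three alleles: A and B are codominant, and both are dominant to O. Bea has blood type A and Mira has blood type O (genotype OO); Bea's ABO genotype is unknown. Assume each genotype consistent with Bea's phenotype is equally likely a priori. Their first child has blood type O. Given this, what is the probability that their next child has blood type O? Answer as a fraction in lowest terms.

Possible genotypes: Bea ∈ {AA, AO}; Mira ∈ {OO}.
Weight each parental genotype pair by prior × P(type-O child):
  AO × OO: posterior weight 1; P(next child type O) = 1/2.
Weighted sum = 1/2.

1/2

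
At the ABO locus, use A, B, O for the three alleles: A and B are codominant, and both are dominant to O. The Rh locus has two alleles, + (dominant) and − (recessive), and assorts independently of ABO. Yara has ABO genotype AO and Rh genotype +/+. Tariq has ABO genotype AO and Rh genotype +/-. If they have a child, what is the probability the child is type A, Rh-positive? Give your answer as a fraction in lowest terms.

ABO cross AO × AO → offspring phenotypes: 1/4 O, 3/4 A.
Rh cross +/+ × +/- → 1 Rh+.
Independent loci: P(type A, Rh-positive) = 3/4 × 1 = 3/4.

3/4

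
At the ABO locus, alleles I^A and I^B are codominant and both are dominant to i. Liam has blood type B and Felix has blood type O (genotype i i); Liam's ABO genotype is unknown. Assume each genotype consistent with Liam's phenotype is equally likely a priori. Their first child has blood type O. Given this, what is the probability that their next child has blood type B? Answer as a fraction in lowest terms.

Possible genotypes: Liam ∈ {I^B I^B, I^B i}; Felix ∈ {i i}.
Weight each parental genotype pair by prior × P(type-O child):
  I^B i × i i: posterior weight 1; P(next child type B) = 1/2.
Weighted sum = 1/2.

1/2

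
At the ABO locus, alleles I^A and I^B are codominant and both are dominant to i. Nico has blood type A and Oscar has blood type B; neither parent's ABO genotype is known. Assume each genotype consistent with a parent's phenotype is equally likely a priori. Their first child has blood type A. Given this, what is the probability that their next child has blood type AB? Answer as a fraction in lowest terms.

5/12

Possible genotypes: Nico ∈ {I^A I^A, I^A i}; Oscar ∈ {I^B I^B, I^B i}.
Weight each parental genotype pair by prior × P(type-A child):
  I^A I^A × I^B i: posterior weight 2/3; P(next child type AB) = 1/2.
  I^A i × I^B i: posterior weight 1/3; P(next child type AB) = 1/4.
Weighted sum = 5/12.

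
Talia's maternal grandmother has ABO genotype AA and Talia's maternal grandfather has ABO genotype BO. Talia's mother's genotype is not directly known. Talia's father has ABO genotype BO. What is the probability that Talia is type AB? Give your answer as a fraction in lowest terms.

Talia's mother's ABO genotype from AA × BO: 1/2 AB, 1/2 AO.
Crossing each possibility with the father BO and summing P(type AB): 1/2·1/4 + 1/2·1/4 = 1/4.

1/4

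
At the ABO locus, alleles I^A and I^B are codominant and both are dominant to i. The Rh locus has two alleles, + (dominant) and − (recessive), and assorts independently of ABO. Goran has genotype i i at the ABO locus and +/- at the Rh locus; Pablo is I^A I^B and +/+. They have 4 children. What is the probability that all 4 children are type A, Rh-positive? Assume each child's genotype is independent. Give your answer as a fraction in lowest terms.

ABO cross i i × I^A I^B → 1/2 A, 1/2 B.
Rh cross +/- × +/+ → 1 Rh+; so P(type A, Rh-positive) = 1/2 × 1 = 1/2 per child.
All 4 independent: (1/2)^4 = 1/16.

1/16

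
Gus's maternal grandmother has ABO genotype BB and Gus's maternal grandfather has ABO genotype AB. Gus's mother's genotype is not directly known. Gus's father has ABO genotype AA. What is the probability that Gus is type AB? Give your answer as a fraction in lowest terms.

3/4

Gus's mother's ABO genotype from BB × AB: 1/2 AB, 1/2 BB.
Crossing each possibility with the father AA and summing P(type AB): 1/2·1/2 + 1/2·1 = 3/4.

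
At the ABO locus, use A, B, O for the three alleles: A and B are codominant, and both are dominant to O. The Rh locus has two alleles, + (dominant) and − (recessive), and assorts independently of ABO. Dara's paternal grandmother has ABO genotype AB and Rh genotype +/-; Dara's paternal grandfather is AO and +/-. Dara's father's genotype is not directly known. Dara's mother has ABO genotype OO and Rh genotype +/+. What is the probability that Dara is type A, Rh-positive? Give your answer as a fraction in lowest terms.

Dara's father's ABO genotype from AB × AO: 1/4 AA, 1/4 AB, 1/4 AO, 1/4 BO.
Crossing each possibility with the mother OO and summing P(type A): 1/4·1 + 1/4·1/2 + 1/4·1/2 + 1/4·0 = 1/2.
Similarly for Rh via the father's Rh distribution: P(Rh+) = 1.
Independent loci: 1/2 × 1 = 1/2.

1/2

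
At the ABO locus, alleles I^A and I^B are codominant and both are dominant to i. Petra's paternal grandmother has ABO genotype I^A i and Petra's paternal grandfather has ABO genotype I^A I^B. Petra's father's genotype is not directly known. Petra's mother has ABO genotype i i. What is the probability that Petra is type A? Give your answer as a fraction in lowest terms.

1/2

Petra's father's ABO genotype from I^A i × I^A I^B: 1/4 I^A I^A, 1/4 I^A I^B, 1/4 I^A i, 1/4 I^B i.
Crossing each possibility with the mother i i and summing P(type A): 1/4·1 + 1/4·1/2 + 1/4·1/2 + 1/4·0 = 1/2.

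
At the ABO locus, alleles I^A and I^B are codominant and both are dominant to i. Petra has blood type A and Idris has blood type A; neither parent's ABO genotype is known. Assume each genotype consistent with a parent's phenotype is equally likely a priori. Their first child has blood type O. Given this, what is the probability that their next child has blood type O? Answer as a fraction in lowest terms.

Possible genotypes: Petra ∈ {I^A I^A, I^A i}; Idris ∈ {I^A I^A, I^A i}.
Weight each parental genotype pair by prior × P(type-O child):
  I^A i × I^A i: posterior weight 1; P(next child type O) = 1/4.
Weighted sum = 1/4.

1/4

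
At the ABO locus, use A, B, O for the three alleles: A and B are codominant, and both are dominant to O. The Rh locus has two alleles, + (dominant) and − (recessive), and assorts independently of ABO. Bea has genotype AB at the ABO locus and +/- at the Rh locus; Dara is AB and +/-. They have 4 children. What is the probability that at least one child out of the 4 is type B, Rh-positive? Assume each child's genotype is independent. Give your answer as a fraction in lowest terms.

36975/65536

ABO cross AB × AB → 1/4 A, 1/4 B, 1/2 AB.
Rh cross +/- × +/- → 3/4 Rh+, 1/4 Rh-; so P(type B, Rh-positive) = 1/4 × 3/4 = 3/16 per child.
P(none) = (13/16)^4 = 28561/65536; P(at least one) = 1 − 28561/65536 = 36975/65536.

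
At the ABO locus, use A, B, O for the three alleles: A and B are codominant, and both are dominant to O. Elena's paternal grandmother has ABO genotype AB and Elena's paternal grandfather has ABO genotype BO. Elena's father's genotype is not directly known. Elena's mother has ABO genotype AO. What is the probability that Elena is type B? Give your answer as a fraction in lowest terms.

Elena's father's ABO genotype from AB × BO: 1/4 AB, 1/4 AO, 1/4 BB, 1/4 BO.
Crossing each possibility with the mother AO and summing P(type B): 1/4·1/4 + 1/4·0 + 1/4·1/2 + 1/4·1/4 = 1/4.

1/4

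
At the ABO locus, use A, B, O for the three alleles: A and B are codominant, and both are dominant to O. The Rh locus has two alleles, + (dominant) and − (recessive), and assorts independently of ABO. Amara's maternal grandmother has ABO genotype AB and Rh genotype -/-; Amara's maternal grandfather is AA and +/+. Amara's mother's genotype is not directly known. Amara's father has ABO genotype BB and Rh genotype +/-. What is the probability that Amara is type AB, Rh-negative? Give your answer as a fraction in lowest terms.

3/16

Amara's mother's ABO genotype from AB × AA: 1/2 AA, 1/2 AB.
Crossing each possibility with the father BB and summing P(type AB): 1/2·1 + 1/2·1/2 = 3/4.
Similarly for Rh via the mother's Rh distribution: P(Rh-) = 1/4.
Independent loci: 3/4 × 1/4 = 3/16.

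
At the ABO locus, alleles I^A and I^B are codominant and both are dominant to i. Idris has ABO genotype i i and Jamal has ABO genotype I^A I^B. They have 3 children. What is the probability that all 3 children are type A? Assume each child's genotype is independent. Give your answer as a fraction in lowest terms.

1/8

ABO cross i i × I^A I^B → 1/2 A, 1/2 B.
So P(type A) = 1/2 per child.
All 3 independent: (1/2)^3 = 1/8.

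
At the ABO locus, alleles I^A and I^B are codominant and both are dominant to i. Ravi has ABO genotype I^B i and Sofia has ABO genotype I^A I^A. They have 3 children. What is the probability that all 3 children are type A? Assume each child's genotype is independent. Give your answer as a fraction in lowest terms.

ABO cross I^B i × I^A I^A → 1/2 A, 1/2 AB.
So P(type A) = 1/2 per child.
All 3 independent: (1/2)^3 = 1/8.

1/8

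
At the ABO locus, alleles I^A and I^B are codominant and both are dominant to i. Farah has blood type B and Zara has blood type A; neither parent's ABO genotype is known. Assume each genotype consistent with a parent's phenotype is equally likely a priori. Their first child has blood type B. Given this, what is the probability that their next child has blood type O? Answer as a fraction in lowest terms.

Possible genotypes: Farah ∈ {I^B I^B, I^B i}; Zara ∈ {I^A I^A, I^A i}.
Weight each parental genotype pair by prior × P(type-B child):
  I^B I^B × I^A i: posterior weight 2/3; P(next child type O) = 0.
  I^B i × I^A i: posterior weight 1/3; P(next child type O) = 1/4.
Weighted sum = 1/12.

1/12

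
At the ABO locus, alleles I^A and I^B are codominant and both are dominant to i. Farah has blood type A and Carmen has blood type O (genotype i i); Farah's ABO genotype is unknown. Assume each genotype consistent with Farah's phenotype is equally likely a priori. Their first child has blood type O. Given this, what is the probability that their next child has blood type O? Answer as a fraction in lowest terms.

1/2

Possible genotypes: Farah ∈ {I^A I^A, I^A i}; Carmen ∈ {i i}.
Weight each parental genotype pair by prior × P(type-O child):
  I^A i × i i: posterior weight 1; P(next child type O) = 1/2.
Weighted sum = 1/2.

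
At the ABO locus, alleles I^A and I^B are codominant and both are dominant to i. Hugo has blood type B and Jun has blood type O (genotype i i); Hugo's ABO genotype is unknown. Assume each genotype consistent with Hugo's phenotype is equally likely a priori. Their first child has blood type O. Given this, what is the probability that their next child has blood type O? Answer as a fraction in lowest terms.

1/2

Possible genotypes: Hugo ∈ {I^B I^B, I^B i}; Jun ∈ {i i}.
Weight each parental genotype pair by prior × P(type-O child):
  I^B i × i i: posterior weight 1; P(next child type O) = 1/2.
Weighted sum = 1/2.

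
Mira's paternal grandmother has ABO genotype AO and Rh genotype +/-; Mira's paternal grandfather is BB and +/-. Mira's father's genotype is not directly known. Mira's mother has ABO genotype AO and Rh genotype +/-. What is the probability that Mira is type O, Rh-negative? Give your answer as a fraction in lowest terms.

1/32

Mira's father's ABO genotype from AO × BB: 1/2 AB, 1/2 BO.
Crossing each possibility with the mother AO and summing P(type O): 1/2·0 + 1/2·1/4 = 1/8.
Similarly for Rh via the father's Rh distribution: P(Rh-) = 1/4.
Independent loci: 1/8 × 1/4 = 1/32.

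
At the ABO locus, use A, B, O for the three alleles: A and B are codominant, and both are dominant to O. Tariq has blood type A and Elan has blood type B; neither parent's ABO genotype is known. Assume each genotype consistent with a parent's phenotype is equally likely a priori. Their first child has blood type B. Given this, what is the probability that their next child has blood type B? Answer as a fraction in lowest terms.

5/12

Possible genotypes: Tariq ∈ {AA, AO}; Elan ∈ {BB, BO}.
Weight each parental genotype pair by prior × P(type-B child):
  AO × BB: posterior weight 2/3; P(next child type B) = 1/2.
  AO × BO: posterior weight 1/3; P(next child type B) = 1/4.
Weighted sum = 5/12.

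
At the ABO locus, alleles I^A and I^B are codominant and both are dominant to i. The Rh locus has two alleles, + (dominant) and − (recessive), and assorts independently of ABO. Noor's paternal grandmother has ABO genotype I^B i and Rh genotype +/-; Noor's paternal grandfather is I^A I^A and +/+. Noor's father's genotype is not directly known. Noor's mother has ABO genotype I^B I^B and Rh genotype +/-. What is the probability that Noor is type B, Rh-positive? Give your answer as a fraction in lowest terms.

Noor's father's ABO genotype from I^B i × I^A I^A: 1/2 I^A I^B, 1/2 I^A i.
Crossing each possibility with the mother I^B I^B and summing P(type B): 1/2·1/2 + 1/2·1/2 = 1/2.
Similarly for Rh via the father's Rh distribution: P(Rh+) = 7/8.
Independent loci: 1/2 × 7/8 = 7/16.

7/16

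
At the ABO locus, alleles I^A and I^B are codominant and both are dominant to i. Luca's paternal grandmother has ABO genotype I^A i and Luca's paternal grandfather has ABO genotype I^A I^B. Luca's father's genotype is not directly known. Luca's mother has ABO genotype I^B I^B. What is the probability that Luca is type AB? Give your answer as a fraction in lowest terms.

1/2

Luca's father's ABO genotype from I^A i × I^A I^B: 1/4 I^A I^A, 1/4 I^A I^B, 1/4 I^A i, 1/4 I^B i.
Crossing each possibility with the mother I^B I^B and summing P(type AB): 1/4·1 + 1/4·1/2 + 1/4·1/2 + 1/4·0 = 1/2.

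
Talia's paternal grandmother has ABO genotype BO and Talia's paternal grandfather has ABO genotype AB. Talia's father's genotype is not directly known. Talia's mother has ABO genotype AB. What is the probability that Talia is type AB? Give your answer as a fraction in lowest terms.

3/8

Talia's father's ABO genotype from BO × AB: 1/4 AB, 1/4 AO, 1/4 BB, 1/4 BO.
Crossing each possibility with the mother AB and summing P(type AB): 1/4·1/2 + 1/4·1/4 + 1/4·1/2 + 1/4·1/4 = 3/8.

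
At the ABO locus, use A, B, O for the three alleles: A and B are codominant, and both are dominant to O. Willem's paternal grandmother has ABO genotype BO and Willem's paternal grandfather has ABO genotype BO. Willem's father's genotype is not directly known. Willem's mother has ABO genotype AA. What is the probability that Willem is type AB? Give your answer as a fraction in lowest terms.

1/2

Willem's father's ABO genotype from BO × BO: 1/4 BB, 1/2 BO, 1/4 OO.
Crossing each possibility with the mother AA and summing P(type AB): 1/4·1 + 1/2·1/2 + 1/4·0 = 1/2.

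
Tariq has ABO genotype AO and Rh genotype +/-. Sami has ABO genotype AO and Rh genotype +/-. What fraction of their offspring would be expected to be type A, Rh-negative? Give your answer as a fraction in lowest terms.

ABO cross AO × AO → offspring phenotypes: 1/4 O, 3/4 A.
Rh cross +/- × +/- → 3/4 Rh+, 1/4 Rh-.
Independent loci: P(type A, Rh-negative) = 3/4 × 1/4 = 3/16.

3/16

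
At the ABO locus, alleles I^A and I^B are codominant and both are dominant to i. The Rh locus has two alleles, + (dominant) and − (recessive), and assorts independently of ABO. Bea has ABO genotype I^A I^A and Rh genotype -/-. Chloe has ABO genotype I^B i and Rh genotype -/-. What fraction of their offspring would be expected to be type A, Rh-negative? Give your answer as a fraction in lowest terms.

1/2

ABO cross I^A I^A × I^B i → offspring phenotypes: 1/2 A, 1/2 AB.
Rh cross -/- × -/- → 1 Rh-.
Independent loci: P(type A, Rh-negative) = 1/2 × 1 = 1/2.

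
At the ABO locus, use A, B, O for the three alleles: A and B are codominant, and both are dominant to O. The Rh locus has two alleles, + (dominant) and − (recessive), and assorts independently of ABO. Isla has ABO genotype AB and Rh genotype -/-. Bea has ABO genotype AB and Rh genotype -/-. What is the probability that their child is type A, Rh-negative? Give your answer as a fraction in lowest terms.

ABO cross AB × AB → offspring phenotypes: 1/4 A, 1/4 B, 1/2 AB.
Rh cross -/- × -/- → 1 Rh-.
Independent loci: P(type A, Rh-negative) = 1/4 × 1 = 1/4.

1/4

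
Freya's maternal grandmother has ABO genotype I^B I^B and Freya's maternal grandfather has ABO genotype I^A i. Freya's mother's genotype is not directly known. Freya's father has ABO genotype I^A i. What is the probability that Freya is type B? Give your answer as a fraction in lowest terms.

Freya's mother's ABO genotype from I^B I^B × I^A i: 1/2 I^A I^B, 1/2 I^B i.
Crossing each possibility with the father I^A i and summing P(type B): 1/2·1/4 + 1/2·1/4 = 1/4.

1/4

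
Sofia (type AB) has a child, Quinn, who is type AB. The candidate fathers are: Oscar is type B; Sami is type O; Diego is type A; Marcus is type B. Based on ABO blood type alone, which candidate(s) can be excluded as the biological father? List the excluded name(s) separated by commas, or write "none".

Sami

A candidate is excluded only if no genotype consistent with his phenotype could produce a type AB child with a type AB mother.
Sami (type O): no genotype consistent with that phenotype can produce a type-AB child with a type-AB mother.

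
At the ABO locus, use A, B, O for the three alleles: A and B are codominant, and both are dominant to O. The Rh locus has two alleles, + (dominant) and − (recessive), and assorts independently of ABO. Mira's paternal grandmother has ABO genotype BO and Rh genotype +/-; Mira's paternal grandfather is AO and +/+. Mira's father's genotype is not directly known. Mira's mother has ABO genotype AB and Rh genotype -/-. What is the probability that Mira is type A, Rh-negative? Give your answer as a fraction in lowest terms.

3/32

Mira's father's ABO genotype from BO × AO: 1/4 AB, 1/4 AO, 1/4 BO, 1/4 OO.
Crossing each possibility with the mother AB and summing P(type A): 1/4·1/4 + 1/4·1/2 + 1/4·1/4 + 1/4·1/2 = 3/8.
Similarly for Rh via the father's Rh distribution: P(Rh-) = 1/4.
Independent loci: 3/8 × 1/4 = 3/32.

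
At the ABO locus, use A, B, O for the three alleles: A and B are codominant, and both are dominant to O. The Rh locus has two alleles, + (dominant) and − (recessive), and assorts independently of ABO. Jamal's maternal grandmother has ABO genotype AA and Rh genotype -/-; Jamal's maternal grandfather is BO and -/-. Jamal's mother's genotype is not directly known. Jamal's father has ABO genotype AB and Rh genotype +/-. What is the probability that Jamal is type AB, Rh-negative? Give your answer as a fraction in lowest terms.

Jamal's mother's ABO genotype from AA × BO: 1/2 AB, 1/2 AO.
Crossing each possibility with the father AB and summing P(type AB): 1/2·1/2 + 1/2·1/4 = 3/8.
Similarly for Rh via the mother's Rh distribution: P(Rh-) = 1/2.
Independent loci: 3/8 × 1/2 = 3/16.

3/16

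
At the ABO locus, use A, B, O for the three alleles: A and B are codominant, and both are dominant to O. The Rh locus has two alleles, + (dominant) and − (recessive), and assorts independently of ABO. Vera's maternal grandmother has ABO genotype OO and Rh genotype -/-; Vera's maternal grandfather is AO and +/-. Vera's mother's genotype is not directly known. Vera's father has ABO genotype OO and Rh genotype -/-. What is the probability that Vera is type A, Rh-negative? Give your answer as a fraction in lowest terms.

Vera's mother's ABO genotype from OO × AO: 1/2 AO, 1/2 OO.
Crossing each possibility with the father OO and summing P(type A): 1/2·1/2 + 1/2·0 = 1/4.
Similarly for Rh via the mother's Rh distribution: P(Rh-) = 3/4.
Independent loci: 1/4 × 3/4 = 3/16.

3/16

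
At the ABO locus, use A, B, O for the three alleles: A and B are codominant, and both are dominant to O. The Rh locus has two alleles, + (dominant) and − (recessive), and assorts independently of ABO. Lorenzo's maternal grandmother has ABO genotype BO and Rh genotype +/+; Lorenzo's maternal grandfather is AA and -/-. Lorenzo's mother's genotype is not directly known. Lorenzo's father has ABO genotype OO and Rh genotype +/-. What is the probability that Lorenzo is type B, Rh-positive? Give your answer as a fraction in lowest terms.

Lorenzo's mother's ABO genotype from BO × AA: 1/2 AB, 1/2 AO.
Crossing each possibility with the father OO and summing P(type B): 1/2·1/2 + 1/2·0 = 1/4.
Similarly for Rh via the mother's Rh distribution: P(Rh+) = 3/4.
Independent loci: 1/4 × 3/4 = 3/16.

3/16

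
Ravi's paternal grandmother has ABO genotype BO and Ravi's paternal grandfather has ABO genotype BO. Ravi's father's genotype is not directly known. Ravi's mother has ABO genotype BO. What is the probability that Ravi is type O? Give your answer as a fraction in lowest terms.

1/4

Ravi's father's ABO genotype from BO × BO: 1/4 BB, 1/2 BO, 1/4 OO.
Crossing each possibility with the mother BO and summing P(type O): 1/4·0 + 1/2·1/4 + 1/4·1/2 = 1/4.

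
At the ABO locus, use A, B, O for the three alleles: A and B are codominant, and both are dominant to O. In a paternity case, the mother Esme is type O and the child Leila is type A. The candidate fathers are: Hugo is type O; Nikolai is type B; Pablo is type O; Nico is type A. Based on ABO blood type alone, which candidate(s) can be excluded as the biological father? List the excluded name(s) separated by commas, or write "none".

A candidate is excluded only if no genotype consistent with his phenotype could produce a type A child with a type O mother.
Hugo (type O): no genotype consistent with that phenotype can produce a type-A child with a type-O mother.
Nikolai (type B): no genotype consistent with that phenotype can produce a type-A child with a type-O mother.
Pablo (type O): no genotype consistent with that phenotype can produce a type-A child with a type-O mother.

Hugo, Nikolai, Pablo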